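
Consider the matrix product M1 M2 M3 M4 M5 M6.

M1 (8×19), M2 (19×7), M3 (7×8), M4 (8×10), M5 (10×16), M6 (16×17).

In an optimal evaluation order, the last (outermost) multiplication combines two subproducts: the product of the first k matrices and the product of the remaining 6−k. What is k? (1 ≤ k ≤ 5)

Adjacent pairs: M1M2 = 8·19·7 = 1064; M2M3 = 19·7·8 = 1064; M3M4 = 7·8·10 = 560; M4M5 = 8·10·16 = 1280; M5M6 = 10·16·17 = 2720.
Length 3: M1..M3: k=1: 0+1064+8·19·8=2280; k=2: 1064+0+8·7·8=1512 → min 1512 | M2..M4: k=2: 0+560+19·7·10=1890; k=3: 1064+0+19·8·10=2584 → min 1890 | M3..M5: k=3: 0+1280+7·8·16=2176; k=4: 560+0+7·10·16=1680 → min 1680 | M4..M6: k=4: 0+2720+8·10·17=4080; k=5: 1280+0+8·16·17=3456 → min 3456.
Length 4: M1..M4: k=1: 0+1890+8·19·10=3410; k=2: 1064+560+8·7·10=2184; k=3: 1512+0+8·8·10=2152 → min 2152 | M2..M5: k=2: 0+1680+19·7·16=3808; k=3: 1064+1280+19·8·16=4776; k=4: 1890+0+19·10·16=4930 → min 3808 | M3..M6: k=3: 0+3456+7·8·17=4408; k=4: 560+2720+7·10·17=4470; k=5: 1680+0+7·16·17=3584 → min 3584.
Length 5: M1..M5: k=1: 0+3808+8·19·16=6240; k=2: 1064+1680+8·7·16=3640; k=3: 1512+1280+8·8·16=3816; k=4: 2152+0+8·10·16=3432 → min 3432 | M2..M6: k=2: 0+3584+19·7·17=5845; k=3: 1064+3456+19·8·17=7104; k=4: 1890+2720+19·10·17=7840; k=5: 3808+0+19·16·17=8976 → min 5845.
Top-level splits: k=1: (M1..M1)·(M2..M6) → 0+5845+8·19·17 = 8429; k=2: (M1..M2)·(M3..M6) → 1064+3584+8·7·17 = 5600; k=3: (M1..M3)·(M4..M6) → 1512+3456+8·8·17 = 6056; k=4: (M1..M4)·(M5..M6) → 2152+2720+8·10·17 = 6232; k=5: (M1..M5)·(M6..M6) → 3432+0+8·16·17 = 5608.
Best split is after M2, i.e. k = 2.

2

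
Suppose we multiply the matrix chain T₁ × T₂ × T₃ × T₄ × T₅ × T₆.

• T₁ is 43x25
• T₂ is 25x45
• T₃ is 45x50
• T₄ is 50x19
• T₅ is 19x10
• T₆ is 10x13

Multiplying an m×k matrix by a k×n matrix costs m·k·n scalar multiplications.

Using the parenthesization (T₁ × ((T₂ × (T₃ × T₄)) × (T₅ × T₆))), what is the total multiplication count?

(T₃ × T₄): 45×50 by 50×19 → 45×19, cost 45·50·19 = 42750
(T₂ × (T₃ × T₄)): 25×45 by 45×19 → 25×19, cost 25·45·19 = 21375; cumulative 64125
(T₅ × T₆): 19×10 by 10×13 → 19×13, cost 19·10·13 = 2470
((T₂ × (T₃ × T₄)) × (T₅ × T₆)): 25×19 by 19×13 → 25×13, cost 25·19·13 = 6175; cumulative 72770
(T₁ × ((T₂ × (T₃ × T₄)) × (T₅ × T₆))): 43×25 by 25×13 → 43×13, cost 43·25·13 = 13975; cumulative 86745
Total: 86745 scalar multiplications.

86745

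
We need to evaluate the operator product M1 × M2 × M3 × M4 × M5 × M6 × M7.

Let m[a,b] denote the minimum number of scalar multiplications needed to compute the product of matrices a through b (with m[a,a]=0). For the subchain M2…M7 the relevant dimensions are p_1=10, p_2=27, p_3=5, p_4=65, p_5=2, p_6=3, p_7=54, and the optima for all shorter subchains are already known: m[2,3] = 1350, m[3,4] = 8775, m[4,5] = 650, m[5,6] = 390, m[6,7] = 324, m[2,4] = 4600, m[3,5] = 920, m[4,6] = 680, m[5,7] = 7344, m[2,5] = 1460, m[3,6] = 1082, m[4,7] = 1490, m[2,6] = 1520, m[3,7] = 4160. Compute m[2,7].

2864

m[2,7] = min over k∈[2,6] of m[2,k]+m[k+1,7]+p_{1}·p_k·p_{7}.
k=2: 0 + 4160 + 10·27·54 = 18740; k=3: 1350 + 1490 + 10·5·54 = 5540; k=4: 4600 + 7344 + 10·65·54 = 47044; k=5: 1460 + 324 + 10·2·54 = 2864; k=6: 1520 + 0 + 10·3·54 = 3140.
Minimum: 2864 at k=5.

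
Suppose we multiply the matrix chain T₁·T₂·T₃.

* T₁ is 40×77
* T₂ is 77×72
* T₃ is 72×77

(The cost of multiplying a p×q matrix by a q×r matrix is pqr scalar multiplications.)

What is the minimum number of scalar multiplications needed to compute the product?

443520

Order (T₁·(T₂·T₃)): (T₂·T₃): 77×72 by 72×77 → 77×77, cost 77·72·77 = 426888; (T₁·(T₂·T₃)): 40×77 by 77×77 → 40×77, cost 40·77·77 = 237160; cumulative 664048. Total 664048.
Order ((T₁·T₂)·T₃): (T₁·T₂): 40×77 by 77×72 → 40×72, cost 40·77·72 = 221760; ((T₁·T₂)·T₃): 40×72 by 72×77 → 40×77, cost 40·72·77 = 221760; cumulative 443520. Total 443520.
Minimum: 443520.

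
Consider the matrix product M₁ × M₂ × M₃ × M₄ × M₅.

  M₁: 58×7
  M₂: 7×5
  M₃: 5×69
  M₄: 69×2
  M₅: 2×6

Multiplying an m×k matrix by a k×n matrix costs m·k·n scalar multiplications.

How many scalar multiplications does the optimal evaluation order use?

2268

Adjacent pairs: M₁M₂ = 58·7·5 = 2030; M₂M₃ = 7·5·69 = 2415; M₃M₄ = 5·69·2 = 690; M₄M₅ = 69·2·6 = 828.
Length 3: M₁..M₃: k=1: 0+2415+58·7·69=30429; k=2: 2030+0+58·5·69=22040 → min 22040 | M₂..M₄: k=2: 0+690+7·5·2=760; k=3: 2415+0+7·69·2=3381 → min 760 | M₃..M₅: k=3: 0+828+5·69·6=2898; k=4: 690+0+5·2·6=750 → min 750.
Length 4: M₁..M₄: k=1: 0+760+58·7·2=1572; k=2: 2030+690+58·5·2=3300; k=3: 22040+0+58·69·2=30044 → min 1572 | M₂..M₅: k=2: 0+750+7·5·6=960; k=3: 2415+828+7·69·6=6141; k=4: 760+0+7·2·6=844 → min 844.
Length 5: M₁..M₅: k=1: 0+844+58·7·6=3280; k=2: 2030+750+58·5·6=4520; k=3: 22040+828+58·69·6=46880; k=4: 1572+0+58·2·6=2268 → min 2268.
Optimal order: ((M₁ × (M₂ × (M₃ × M₄))) × M₅) with cost 2268.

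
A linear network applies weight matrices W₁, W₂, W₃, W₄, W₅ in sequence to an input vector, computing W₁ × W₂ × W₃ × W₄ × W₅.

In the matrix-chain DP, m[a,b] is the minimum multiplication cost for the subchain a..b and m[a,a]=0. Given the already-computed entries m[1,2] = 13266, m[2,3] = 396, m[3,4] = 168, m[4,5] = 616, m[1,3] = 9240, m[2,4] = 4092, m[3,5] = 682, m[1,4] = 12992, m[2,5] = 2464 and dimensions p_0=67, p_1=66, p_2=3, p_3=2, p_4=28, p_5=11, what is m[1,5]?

11330

m[1,5] = min over k∈[1,4] of m[1,k]+m[k+1,5]+p_{0}·p_k·p_{5}.
k=1: 0 + 2464 + 67·66·11 = 51106; k=2: 13266 + 682 + 67·3·11 = 16159; k=3: 9240 + 616 + 67·2·11 = 11330; k=4: 12992 + 0 + 67·28·11 = 33628.
Minimum: 11330 at k=3.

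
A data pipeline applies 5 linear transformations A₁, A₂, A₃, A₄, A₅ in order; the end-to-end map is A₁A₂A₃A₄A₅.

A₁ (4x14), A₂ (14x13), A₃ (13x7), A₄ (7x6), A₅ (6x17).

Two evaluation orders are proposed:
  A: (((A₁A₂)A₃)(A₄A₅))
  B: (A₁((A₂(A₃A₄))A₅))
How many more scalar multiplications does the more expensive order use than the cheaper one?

1736

Order A = (((A₁A₂)A₃)(A₄A₅)): (A₁A₂): 4×14 by 14×13 → 4×13, cost 4·14·13 = 728; ((A₁A₂)A₃): 4×13 by 13×7 → 4×7, cost 4·13·7 = 364; cumulative 1092; (A₄A₅): 7×6 by 6×17 → 7×17, cost 7·6·17 = 714; (((A₁A₂)A₃)(A₄A₅)): 4×7 by 7×17 → 4×17, cost 4·7·17 = 476; cumulative 2282. Total 2282.
Order B = (A₁((A₂(A₃A₄))A₅)): (A₃A₄): 13×7 by 7×6 → 13×6, cost 13·7·6 = 546; (A₂(A₃A₄)): 14×13 by 13×6 → 14×6, cost 14·13·6 = 1092; cumulative 1638; ((A₂(A₃A₄))A₅): 14×6 by 6×17 → 14×17, cost 14·6·17 = 1428; cumulative 3066; (A₁((A₂(A₃A₄))A₅)): 4×14 by 14×17 → 4×17, cost 4·14·17 = 952; cumulative 4018. Total 4018.
Difference: |2282 − 4018| = 1736.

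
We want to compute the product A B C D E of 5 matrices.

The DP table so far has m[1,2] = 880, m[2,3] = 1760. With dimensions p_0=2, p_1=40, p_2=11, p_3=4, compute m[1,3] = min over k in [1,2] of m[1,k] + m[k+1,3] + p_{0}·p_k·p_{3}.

m[1,3] = min over k∈[1,2] of m[1,k]+m[k+1,3]+p_{0}·p_k·p_{3}.
k=1: 0 + 1760 + 2·40·4 = 2080; k=2: 880 + 0 + 2·11·4 = 968.
Minimum: 968 at k=2.

968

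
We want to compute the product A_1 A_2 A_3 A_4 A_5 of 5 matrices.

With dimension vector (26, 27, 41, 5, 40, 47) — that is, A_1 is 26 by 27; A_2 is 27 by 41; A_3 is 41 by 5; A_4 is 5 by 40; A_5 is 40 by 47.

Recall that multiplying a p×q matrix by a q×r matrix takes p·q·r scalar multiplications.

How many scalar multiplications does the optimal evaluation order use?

24555

Adjacent pairs: A_1A_2 = 26·27·41 = 28782; A_2A_3 = 27·41·5 = 5535; A_3A_4 = 41·5·40 = 8200; A_4A_5 = 5·40·47 = 9400.
Length 3: A_1..A_3: k=1: 0+5535+26·27·5=9045; k=2: 28782+0+26·41·5=34112 → min 9045 | A_2..A_4: k=2: 0+8200+27·41·40=52480; k=3: 5535+0+27·5·40=10935 → min 10935 | A_3..A_5: k=3: 0+9400+41·5·47=19035; k=4: 8200+0+41·40·47=85280 → min 19035.
Length 4: A_1..A_4: k=1: 0+10935+26·27·40=39015; k=2: 28782+8200+26·41·40=79622; k=3: 9045+0+26·5·40=14245 → min 14245 | A_2..A_5: k=2: 0+19035+27·41·47=71064; k=3: 5535+9400+27·5·47=21280; k=4: 10935+0+27·40·47=61695 → min 21280.
Length 5: A_1..A_5: k=1: 0+21280+26·27·47=54274; k=2: 28782+19035+26·41·47=97919; k=3: 9045+9400+26·5·47=24555; k=4: 14245+0+26·40·47=63125 → min 24555.
Optimal order: ((A_1 (A_2 A_3)) (A_4 A_5)) with cost 24555.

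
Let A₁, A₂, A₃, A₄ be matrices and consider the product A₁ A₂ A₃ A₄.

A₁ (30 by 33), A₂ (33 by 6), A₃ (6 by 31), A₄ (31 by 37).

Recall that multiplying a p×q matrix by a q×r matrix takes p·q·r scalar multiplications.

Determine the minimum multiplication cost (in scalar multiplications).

Adjacent pairs: A₁A₂ = 30·33·6 = 5940; A₂A₃ = 33·6·31 = 6138; A₃A₄ = 6·31·37 = 6882.
Length 3: A₁..A₃: k=1: 0+6138+30·33·31=36828; k=2: 5940+0+30·6·31=11520 → min 11520 | A₂..A₄: k=2: 0+6882+33·6·37=14208; k=3: 6138+0+33·31·37=43989 → min 14208.
Length 4: A₁..A₄: k=1: 0+14208+30·33·37=50838; k=2: 5940+6882+30·6·37=19482; k=3: 11520+0+30·31·37=45930 → min 19482.
Optimal order: ((A₁ A₂) (A₃ A₄)) with cost 19482.

19482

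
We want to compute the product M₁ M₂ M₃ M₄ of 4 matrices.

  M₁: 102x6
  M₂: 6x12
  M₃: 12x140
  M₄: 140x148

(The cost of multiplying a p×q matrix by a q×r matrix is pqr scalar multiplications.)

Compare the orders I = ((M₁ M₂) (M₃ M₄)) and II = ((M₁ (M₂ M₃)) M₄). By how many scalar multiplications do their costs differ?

Order I = ((M₁ M₂) (M₃ M₄)): (M₁ M₂): 102×6 by 6×12 → 102×12, cost 102·6·12 = 7344; (M₃ M₄): 12×140 by 140×148 → 12×148, cost 12·140·148 = 248640; ((M₁ M₂) (M₃ M₄)): 102×12 by 12×148 → 102×148, cost 102·12·148 = 181152; cumulative 437136. Total 437136.
Order II = ((M₁ (M₂ M₃)) M₄): (M₂ M₃): 6×12 by 12×140 → 6×140, cost 6·12·140 = 10080; (M₁ (M₂ M₃)): 102×6 by 6×140 → 102×140, cost 102·6·140 = 85680; cumulative 95760; ((M₁ (M₂ M₃)) M₄): 102×140 by 140×148 → 102×148, cost 102·140·148 = 2113440; cumulative 2209200. Total 2209200.
Difference: |437136 − 2209200| = 1772064.

1772064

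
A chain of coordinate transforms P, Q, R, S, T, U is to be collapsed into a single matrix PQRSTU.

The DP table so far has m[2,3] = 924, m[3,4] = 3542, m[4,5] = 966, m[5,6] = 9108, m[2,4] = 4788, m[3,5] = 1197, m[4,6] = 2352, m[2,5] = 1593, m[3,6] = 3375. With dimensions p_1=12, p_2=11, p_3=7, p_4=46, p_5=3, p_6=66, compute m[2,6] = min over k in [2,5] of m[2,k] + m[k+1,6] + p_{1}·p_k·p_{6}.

3969

m[2,6] = min over k∈[2,5] of m[2,k]+m[k+1,6]+p_{1}·p_k·p_{6}.
k=2: 0 + 3375 + 12·11·66 = 12087; k=3: 924 + 2352 + 12·7·66 = 8820; k=4: 4788 + 9108 + 12·46·66 = 50328; k=5: 1593 + 0 + 12·3·66 = 3969.
Minimum: 3969 at k=5.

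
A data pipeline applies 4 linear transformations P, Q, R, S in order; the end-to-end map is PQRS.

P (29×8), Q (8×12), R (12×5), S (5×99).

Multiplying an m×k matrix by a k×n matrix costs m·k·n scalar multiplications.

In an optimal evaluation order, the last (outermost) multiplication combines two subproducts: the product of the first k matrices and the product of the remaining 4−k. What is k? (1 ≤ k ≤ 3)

Adjacent pairs: PQ = 29·8·12 = 2784; QR = 8·12·5 = 480; RS = 12·5·99 = 5940.
Length 3: P..R: k=1: 0+480+29·8·5=1640; k=2: 2784+0+29·12·5=4524 → min 1640 | Q..S: k=2: 0+5940+8·12·99=15444; k=3: 480+0+8·5·99=4440 → min 4440.
Top-level splits: k=1: (P..P)·(Q..S) → 0+4440+29·8·99 = 27408; k=2: (P..Q)·(R..S) → 2784+5940+29·12·99 = 43176; k=3: (P..R)·(S..S) → 1640+0+29·5·99 = 15995.
Best split is after R, i.e. k = 3.

3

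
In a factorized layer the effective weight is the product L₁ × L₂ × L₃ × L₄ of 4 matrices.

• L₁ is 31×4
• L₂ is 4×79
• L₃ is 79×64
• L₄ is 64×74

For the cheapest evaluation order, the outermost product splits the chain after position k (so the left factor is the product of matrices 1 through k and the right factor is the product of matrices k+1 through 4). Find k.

1

Adjacent pairs: L₁L₂ = 31·4·79 = 9796; L₂L₃ = 4·79·64 = 20224; L₃L₄ = 79·64·74 = 374144.
Length 3: L₁..L₃: k=1: 0+20224+31·4·64=28160; k=2: 9796+0+31·79·64=166532 → min 28160 | L₂..L₄: k=2: 0+374144+4·79·74=397528; k=3: 20224+0+4·64·74=39168 → min 39168.
Top-level splits: k=1: (L₁..L₁)·(L₂..L₄) → 0+39168+31·4·74 = 48344; k=2: (L₁..L₂)·(L₃..L₄) → 9796+374144+31·79·74 = 565166; k=3: (L₁..L₃)·(L₄..L₄) → 28160+0+31·64·74 = 174976.
Best split is after L₁, i.e. k = 1.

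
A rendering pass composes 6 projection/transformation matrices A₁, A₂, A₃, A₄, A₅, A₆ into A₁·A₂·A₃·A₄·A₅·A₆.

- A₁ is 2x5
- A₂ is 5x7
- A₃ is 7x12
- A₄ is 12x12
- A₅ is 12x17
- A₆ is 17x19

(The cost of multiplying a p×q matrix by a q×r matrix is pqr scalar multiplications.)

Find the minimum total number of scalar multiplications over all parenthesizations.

1580

Adjacent pairs: A₁A₂ = 2·5·7 = 70; A₂A₃ = 5·7·12 = 420; A₃A₄ = 7·12·12 = 1008; A₄A₅ = 12·12·17 = 2448; A₅A₆ = 12·17·19 = 3876.
Length 3: A₁..A₃: k=1: 0+420+2·5·12=540; k=2: 70+0+2·7·12=238 → min 238 | A₂..A₄: k=2: 0+1008+5·7·12=1428; k=3: 420+0+5·12·12=1140 → min 1140 | A₃..A₅: k=3: 0+2448+7·12·17=3876; k=4: 1008+0+7·12·17=2436 → min 2436 | A₄..A₆: k=4: 0+3876+12·12·19=6612; k=5: 2448+0+12·17·19=6324 → min 6324.
Length 4: A₁..A₄: k=1: 0+1140+2·5·12=1260; k=2: 70+1008+2·7·12=1246; k=3: 238+0+2·12·12=526 → min 526 | A₂..A₅: k=2: 0+2436+5·7·17=3031; k=3: 420+2448+5·12·17=3888; k=4: 1140+0+5·12·17=2160 → min 2160 | A₃..A₆: k=3: 0+6324+7·12·19=7920; k=4: 1008+3876+7·12·19=6480; k=5: 2436+0+7·17·19=4697 → min 4697.
Length 5: A₁..A₅: k=1: 0+2160+2·5·17=2330; k=2: 70+2436+2·7·17=2744; k=3: 238+2448+2·12·17=3094; k=4: 526+0+2·12·17=934 → min 934 | A₂..A₆: k=2: 0+4697+5·7·19=5362; k=3: 420+6324+5·12·19=7884; k=4: 1140+3876+5·12·19=6156; k=5: 2160+0+5·17·19=3775 → min 3775.
Length 6: A₁..A₆: k=1: 0+3775+2·5·19=3965; k=2: 70+4697+2·7·19=5033; k=3: 238+6324+2·12·19=7018; k=4: 526+3876+2·12·19=4858; k=5: 934+0+2·17·19=1580 → min 1580.
Optimal order: (((((A₁·A₂)·A₃)·A₄)·A₅)·A₆) with cost 1580.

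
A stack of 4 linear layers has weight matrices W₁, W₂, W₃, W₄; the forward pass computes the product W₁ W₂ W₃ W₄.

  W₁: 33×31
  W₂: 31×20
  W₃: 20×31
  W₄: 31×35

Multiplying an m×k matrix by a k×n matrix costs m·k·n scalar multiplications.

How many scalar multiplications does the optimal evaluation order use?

65260

Adjacent pairs: W₁W₂ = 33·31·20 = 20460; W₂W₃ = 31·20·31 = 19220; W₃W₄ = 20·31·35 = 21700.
Length 3: W₁..W₃: k=1: 0+19220+33·31·31=50933; k=2: 20460+0+33·20·31=40920 → min 40920 | W₂..W₄: k=2: 0+21700+31·20·35=43400; k=3: 19220+0+31·31·35=52855 → min 43400.
Length 4: W₁..W₄: k=1: 0+43400+33·31·35=79205; k=2: 20460+21700+33·20·35=65260; k=3: 40920+0+33·31·35=76725 → min 65260.
Optimal order: ((W₁ W₂) (W₃ W₄)) with cost 65260.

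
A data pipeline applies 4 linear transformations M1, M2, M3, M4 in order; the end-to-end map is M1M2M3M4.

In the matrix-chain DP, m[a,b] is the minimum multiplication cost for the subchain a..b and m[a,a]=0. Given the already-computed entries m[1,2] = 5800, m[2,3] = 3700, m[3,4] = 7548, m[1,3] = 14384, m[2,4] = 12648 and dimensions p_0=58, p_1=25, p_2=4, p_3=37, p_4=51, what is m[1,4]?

25180

m[1,4] = min over k∈[1,3] of m[1,k]+m[k+1,4]+p_{0}·p_k·p_{4}.
k=1: 0 + 12648 + 58·25·51 = 86598; k=2: 5800 + 7548 + 58·4·51 = 25180; k=3: 14384 + 0 + 58·37·51 = 123830.
Minimum: 25180 at k=2.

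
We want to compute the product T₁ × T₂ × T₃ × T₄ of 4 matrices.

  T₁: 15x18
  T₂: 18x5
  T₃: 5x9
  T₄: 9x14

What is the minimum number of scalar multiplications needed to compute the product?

3030

Adjacent pairs: T₁T₂ = 15·18·5 = 1350; T₂T₃ = 18·5·9 = 810; T₃T₄ = 5·9·14 = 630.
Length 3: T₁..T₃: k=1: 0+810+15·18·9=3240; k=2: 1350+0+15·5·9=2025 → min 2025 | T₂..T₄: k=2: 0+630+18·5·14=1890; k=3: 810+0+18·9·14=3078 → min 1890.
Length 4: T₁..T₄: k=1: 0+1890+15·18·14=5670; k=2: 1350+630+15·5·14=3030; k=3: 2025+0+15·9·14=3915 → min 3030.
Optimal order: ((T₁ × T₂) × (T₃ × T₄)) with cost 3030.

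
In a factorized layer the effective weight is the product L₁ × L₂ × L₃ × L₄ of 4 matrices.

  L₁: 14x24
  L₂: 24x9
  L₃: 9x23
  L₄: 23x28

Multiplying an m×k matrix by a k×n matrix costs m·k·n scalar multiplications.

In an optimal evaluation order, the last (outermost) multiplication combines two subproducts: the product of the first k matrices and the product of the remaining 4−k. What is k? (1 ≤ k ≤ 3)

Adjacent pairs: L₁L₂ = 14·24·9 = 3024; L₂L₃ = 24·9·23 = 4968; L₃L₄ = 9·23·28 = 5796.
Length 3: L₁..L₃: k=1: 0+4968+14·24·23=12696; k=2: 3024+0+14·9·23=5922 → min 5922 | L₂..L₄: k=2: 0+5796+24·9·28=11844; k=3: 4968+0+24·23·28=20424 → min 11844.
Top-level splits: k=1: (L₁..L₁)·(L₂..L₄) → 0+11844+14·24·28 = 21252; k=2: (L₁..L₂)·(L₃..L₄) → 3024+5796+14·9·28 = 12348; k=3: (L₁..L₃)·(L₄..L₄) → 5922+0+14·23·28 = 14938.
Best split is after L₂, i.e. k = 2.

2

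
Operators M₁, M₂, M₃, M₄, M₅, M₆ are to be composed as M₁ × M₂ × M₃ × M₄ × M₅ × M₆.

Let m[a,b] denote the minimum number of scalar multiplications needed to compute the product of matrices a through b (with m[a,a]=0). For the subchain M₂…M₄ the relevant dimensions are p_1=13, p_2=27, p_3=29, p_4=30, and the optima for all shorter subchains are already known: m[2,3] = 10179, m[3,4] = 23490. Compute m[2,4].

m[2,4] = min over k∈[2,3] of m[2,k]+m[k+1,4]+p_{1}·p_k·p_{4}.
k=2: 0 + 23490 + 13·27·30 = 34020; k=3: 10179 + 0 + 13·29·30 = 21489.
Minimum: 21489 at k=3.

21489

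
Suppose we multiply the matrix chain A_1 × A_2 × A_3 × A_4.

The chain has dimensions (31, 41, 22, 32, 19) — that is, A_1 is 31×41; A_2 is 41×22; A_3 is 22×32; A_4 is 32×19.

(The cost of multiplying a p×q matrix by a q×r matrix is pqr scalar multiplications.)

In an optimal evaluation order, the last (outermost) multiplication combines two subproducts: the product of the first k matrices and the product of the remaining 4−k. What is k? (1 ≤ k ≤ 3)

2

Adjacent pairs: A_1A_2 = 31·41·22 = 27962; A_2A_3 = 41·22·32 = 28864; A_3A_4 = 22·32·19 = 13376.
Length 3: A_1..A_3: k=1: 0+28864+31·41·32=69536; k=2: 27962+0+31·22·32=49786 → min 49786 | A_2..A_4: k=2: 0+13376+41·22·19=30514; k=3: 28864+0+41·32·19=53792 → min 30514.
Top-level splits: k=1: (A_1..A_1)·(A_2..A_4) → 0+30514+31·41·19 = 54663; k=2: (A_1..A_2)·(A_3..A_4) → 27962+13376+31·22·19 = 54296; k=3: (A_1..A_3)·(A_4..A_4) → 49786+0+31·32·19 = 68634.
Best split is after A_2, i.e. k = 2.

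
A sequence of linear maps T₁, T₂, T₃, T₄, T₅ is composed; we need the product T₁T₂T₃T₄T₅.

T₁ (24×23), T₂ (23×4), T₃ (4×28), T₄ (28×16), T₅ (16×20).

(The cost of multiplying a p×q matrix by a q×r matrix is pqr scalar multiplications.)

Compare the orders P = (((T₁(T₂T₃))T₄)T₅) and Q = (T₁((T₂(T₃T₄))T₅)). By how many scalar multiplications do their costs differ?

Order P = (((T₁(T₂T₃))T₄)T₅): (T₂T₃): 23×4 by 4×28 → 23×28, cost 23·4·28 = 2576; (T₁(T₂T₃)): 24×23 by 23×28 → 24×28, cost 24·23·28 = 15456; cumulative 18032; ((T₁(T₂T₃))T₄): 24×28 by 28×16 → 24×16, cost 24·28·16 = 10752; cumulative 28784; (((T₁(T₂T₃))T₄)T₅): 24×16 by 16×20 → 24×20, cost 24·16·20 = 7680; cumulative 36464. Total 36464.
Order Q = (T₁((T₂(T₃T₄))T₅)): (T₃T₄): 4×28 by 28×16 → 4×16, cost 4·28·16 = 1792; (T₂(T₃T₄)): 23×4 by 4×16 → 23×16, cost 23·4·16 = 1472; cumulative 3264; ((T₂(T₃T₄))T₅): 23×16 by 16×20 → 23×20, cost 23·16·20 = 7360; cumulative 10624; (T₁((T₂(T₃T₄))T₅)): 24×23 by 23×20 → 24×20, cost 24·23·20 = 11040; cumulative 21664. Total 21664.
Difference: |36464 − 21664| = 14800.

14800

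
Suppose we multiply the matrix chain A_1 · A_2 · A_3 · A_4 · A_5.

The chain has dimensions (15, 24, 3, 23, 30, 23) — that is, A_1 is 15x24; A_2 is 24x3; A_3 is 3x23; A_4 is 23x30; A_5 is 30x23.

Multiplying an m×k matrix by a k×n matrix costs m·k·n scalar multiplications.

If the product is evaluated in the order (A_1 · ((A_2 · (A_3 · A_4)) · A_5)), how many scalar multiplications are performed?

29070

(A_3 · A_4): 3×23 by 23×30 → 3×30, cost 3·23·30 = 2070
(A_2 · (A_3 · A_4)): 24×3 by 3×30 → 24×30, cost 24·3·30 = 2160; cumulative 4230
((A_2 · (A_3 · A_4)) · A_5): 24×30 by 30×23 → 24×23, cost 24·30·23 = 16560; cumulative 20790
(A_1 · ((A_2 · (A_3 · A_4)) · A_5)): 15×24 by 24×23 → 15×23, cost 15·24·23 = 8280; cumulative 29070
Total: 29070 scalar multiplications.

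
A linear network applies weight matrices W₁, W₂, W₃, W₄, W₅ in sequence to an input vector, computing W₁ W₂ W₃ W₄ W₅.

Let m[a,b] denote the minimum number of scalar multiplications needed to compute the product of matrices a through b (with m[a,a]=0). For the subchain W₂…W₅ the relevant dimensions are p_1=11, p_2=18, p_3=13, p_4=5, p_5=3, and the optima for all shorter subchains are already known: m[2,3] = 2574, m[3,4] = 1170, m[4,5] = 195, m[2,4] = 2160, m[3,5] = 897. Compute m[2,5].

m[2,5] = min over k∈[2,4] of m[2,k]+m[k+1,5]+p_{1}·p_k·p_{5}.
k=2: 0 + 897 + 11·18·3 = 1491; k=3: 2574 + 195 + 11·13·3 = 3198; k=4: 2160 + 0 + 11·5·3 = 2325.
Minimum: 1491 at k=2.

1491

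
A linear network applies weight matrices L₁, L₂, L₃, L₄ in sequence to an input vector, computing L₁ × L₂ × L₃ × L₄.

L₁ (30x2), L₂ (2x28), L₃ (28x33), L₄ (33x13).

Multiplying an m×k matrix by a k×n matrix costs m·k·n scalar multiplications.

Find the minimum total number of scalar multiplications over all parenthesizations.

Adjacent pairs: L₁L₂ = 30·2·28 = 1680; L₂L₃ = 2·28·33 = 1848; L₃L₄ = 28·33·13 = 12012.
Length 3: L₁..L₃: k=1: 0+1848+30·2·33=3828; k=2: 1680+0+30·28·33=29400 → min 3828 | L₂..L₄: k=2: 0+12012+2·28·13=12740; k=3: 1848+0+2·33·13=2706 → min 2706.
Length 4: L₁..L₄: k=1: 0+2706+30·2·13=3486; k=2: 1680+12012+30·28·13=24612; k=3: 3828+0+30·33·13=16698 → min 3486.
Optimal order: (L₁ × ((L₂ × L₃) × L₄)) with cost 3486.

3486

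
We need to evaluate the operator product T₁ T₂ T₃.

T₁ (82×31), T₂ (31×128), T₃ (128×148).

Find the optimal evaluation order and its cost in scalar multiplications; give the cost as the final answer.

963480

(T₁ (T₂ T₃)): cost 963480.
((T₁ T₂) T₃): cost 1878784.
Optimal: (T₁ (T₂ T₃)) with cost 963480.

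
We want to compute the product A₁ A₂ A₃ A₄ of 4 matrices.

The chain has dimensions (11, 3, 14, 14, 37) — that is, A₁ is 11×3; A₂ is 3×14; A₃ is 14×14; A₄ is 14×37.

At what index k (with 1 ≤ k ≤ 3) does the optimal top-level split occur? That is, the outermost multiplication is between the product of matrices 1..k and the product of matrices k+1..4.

1

Adjacent pairs: A₁A₂ = 11·3·14 = 462; A₂A₃ = 3·14·14 = 588; A₃A₄ = 14·14·37 = 7252.
Length 3: A₁..A₃: k=1: 0+588+11·3·14=1050; k=2: 462+0+11·14·14=2618 → min 1050 | A₂..A₄: k=2: 0+7252+3·14·37=8806; k=3: 588+0+3·14·37=2142 → min 2142.
Top-level splits: k=1: (A₁..A₁)·(A₂..A₄) → 0+2142+11·3·37 = 3363; k=2: (A₁..A₂)·(A₃..A₄) → 462+7252+11·14·37 = 13412; k=3: (A₁..A₃)·(A₄..A₄) → 1050+0+11·14·37 = 6748.
Best split is after A₁, i.e. k = 1.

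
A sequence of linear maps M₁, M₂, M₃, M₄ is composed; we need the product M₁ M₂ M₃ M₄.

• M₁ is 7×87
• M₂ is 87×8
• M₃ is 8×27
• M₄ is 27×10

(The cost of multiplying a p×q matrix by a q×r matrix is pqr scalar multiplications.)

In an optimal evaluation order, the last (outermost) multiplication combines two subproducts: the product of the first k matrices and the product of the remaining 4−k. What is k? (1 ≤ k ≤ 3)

2

Adjacent pairs: M₁M₂ = 7·87·8 = 4872; M₂M₃ = 87·8·27 = 18792; M₃M₄ = 8·27·10 = 2160.
Length 3: M₁..M₃: k=1: 0+18792+7·87·27=35235; k=2: 4872+0+7·8·27=6384 → min 6384 | M₂..M₄: k=2: 0+2160+87·8·10=9120; k=3: 18792+0+87·27·10=42282 → min 9120.
Top-level splits: k=1: (M₁..M₁)·(M₂..M₄) → 0+9120+7·87·10 = 15210; k=2: (M₁..M₂)·(M₃..M₄) → 4872+2160+7·8·10 = 7592; k=3: (M₁..M₃)·(M₄..M₄) → 6384+0+7·27·10 = 8274.
Best split is after M₂, i.e. k = 2.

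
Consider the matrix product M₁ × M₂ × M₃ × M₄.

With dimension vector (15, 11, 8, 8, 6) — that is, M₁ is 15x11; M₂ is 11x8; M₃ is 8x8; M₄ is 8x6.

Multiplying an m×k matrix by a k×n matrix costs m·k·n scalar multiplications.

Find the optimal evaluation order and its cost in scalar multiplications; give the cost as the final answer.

1902

Adjacent pairs: M₁M₂ = 15·11·8 = 1320; M₂M₃ = 11·8·8 = 704; M₃M₄ = 8·8·6 = 384.
Length 3: M₁..M₃: k=1: 0+704+15·11·8=2024; k=2: 1320+0+15·8·8=2280 → min 2024 | M₂..M₄: k=2: 0+384+11·8·6=912; k=3: 704+0+11·8·6=1232 → min 912.
Length 4: M₁..M₄: k=1: 0+912+15·11·6=1902; k=2: 1320+384+15·8·6=2424; k=3: 2024+0+15·8·6=2744 → min 1902.
Optimal parenthesization: (M₁ × (M₂ × (M₃ × M₄))) with cost 1902.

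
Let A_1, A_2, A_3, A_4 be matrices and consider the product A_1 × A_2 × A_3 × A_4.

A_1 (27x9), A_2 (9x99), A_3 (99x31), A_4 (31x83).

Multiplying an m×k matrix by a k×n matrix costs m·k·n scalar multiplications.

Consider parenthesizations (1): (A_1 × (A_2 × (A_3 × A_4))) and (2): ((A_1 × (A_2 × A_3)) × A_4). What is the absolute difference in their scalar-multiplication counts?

Order (1) = (A_1 × (A_2 × (A_3 × A_4))): (A_3 × A_4): 99×31 by 31×83 → 99×83, cost 99·31·83 = 254727; (A_2 × (A_3 × A_4)): 9×99 by 99×83 → 9×83, cost 9·99·83 = 73953; cumulative 328680; (A_1 × (A_2 × (A_3 × A_4))): 27×9 by 9×83 → 27×83, cost 27·9·83 = 20169; cumulative 348849. Total 348849.
Order (2) = ((A_1 × (A_2 × A_3)) × A_4): (A_2 × A_3): 9×99 by 99×31 → 9×31, cost 9·99·31 = 27621; (A_1 × (A_2 × A_3)): 27×9 by 9×31 → 27×31, cost 27·9·31 = 7533; cumulative 35154; ((A_1 × (A_2 × A_3)) × A_4): 27×31 by 31×83 → 27×83, cost 27·31·83 = 69471; cumulative 104625. Total 104625.
Difference: |348849 − 104625| = 244224.

244224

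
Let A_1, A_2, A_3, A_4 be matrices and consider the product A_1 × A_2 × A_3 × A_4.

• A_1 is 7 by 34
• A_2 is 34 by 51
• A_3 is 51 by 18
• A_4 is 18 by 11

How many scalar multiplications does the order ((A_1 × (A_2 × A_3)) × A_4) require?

(A_2 × A_3): 34×51 by 51×18 → 34×18, cost 34·51·18 = 31212
(A_1 × (A_2 × A_3)): 7×34 by 34×18 → 7×18, cost 7·34·18 = 4284; cumulative 35496
((A_1 × (A_2 × A_3)) × A_4): 7×18 by 18×11 → 7×11, cost 7·18·11 = 1386; cumulative 36882
Total: 36882 scalar multiplications.

36882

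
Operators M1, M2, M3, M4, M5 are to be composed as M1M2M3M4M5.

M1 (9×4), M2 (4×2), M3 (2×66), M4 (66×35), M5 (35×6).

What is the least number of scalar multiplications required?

Adjacent pairs: M1M2 = 9·4·2 = 72; M2M3 = 4·2·66 = 528; M3M4 = 2·66·35 = 4620; M4M5 = 66·35·6 = 13860.
Length 3: M1..M3: k=1: 0+528+9·4·66=2904; k=2: 72+0+9·2·66=1260 → min 1260 | M2..M4: k=2: 0+4620+4·2·35=4900; k=3: 528+0+4·66·35=9768 → min 4900 | M3..M5: k=3: 0+13860+2·66·6=14652; k=4: 4620+0+2·35·6=5040 → min 5040.
Length 4: M1..M4: k=1: 0+4900+9·4·35=6160; k=2: 72+4620+9·2·35=5322; k=3: 1260+0+9·66·35=22050 → min 5322 | M2..M5: k=2: 0+5040+4·2·6=5088; k=3: 528+13860+4·66·6=15972; k=4: 4900+0+4·35·6=5740 → min 5088.
Length 5: M1..M5: k=1: 0+5088+9·4·6=5304; k=2: 72+5040+9·2·6=5220; k=3: 1260+13860+9·66·6=18684; k=4: 5322+0+9·35·6=7212 → min 5220.
Optimal order: ((M1M2)((M3M4)M5)) with cost 5220.

5220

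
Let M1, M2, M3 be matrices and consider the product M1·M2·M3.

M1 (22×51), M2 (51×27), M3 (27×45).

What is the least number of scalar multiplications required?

Order (M1·(M2·M3)): (M2·M3): 51×27 by 27×45 → 51×45, cost 51·27·45 = 61965; (M1·(M2·M3)): 22×51 by 51×45 → 22×45, cost 22·51·45 = 50490; cumulative 112455. Total 112455.
Order ((M1·M2)·M3): (M1·M2): 22×51 by 51×27 → 22×27, cost 22·51·27 = 30294; ((M1·M2)·M3): 22×27 by 27×45 → 22×45, cost 22·27·45 = 26730; cumulative 57024. Total 57024.
Minimum: 57024.

57024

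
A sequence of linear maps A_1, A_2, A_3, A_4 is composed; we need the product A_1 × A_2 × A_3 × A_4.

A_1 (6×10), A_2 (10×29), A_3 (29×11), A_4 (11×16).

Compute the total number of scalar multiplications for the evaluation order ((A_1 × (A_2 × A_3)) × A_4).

4906

(A_2 × A_3): 10×29 by 29×11 → 10×11, cost 10·29·11 = 3190
(A_1 × (A_2 × A_3)): 6×10 by 10×11 → 6×11, cost 6·10·11 = 660; cumulative 3850
((A_1 × (A_2 × A_3)) × A_4): 6×11 by 11×16 → 6×16, cost 6·11·16 = 1056; cumulative 4906
Total: 4906 scalar multiplications.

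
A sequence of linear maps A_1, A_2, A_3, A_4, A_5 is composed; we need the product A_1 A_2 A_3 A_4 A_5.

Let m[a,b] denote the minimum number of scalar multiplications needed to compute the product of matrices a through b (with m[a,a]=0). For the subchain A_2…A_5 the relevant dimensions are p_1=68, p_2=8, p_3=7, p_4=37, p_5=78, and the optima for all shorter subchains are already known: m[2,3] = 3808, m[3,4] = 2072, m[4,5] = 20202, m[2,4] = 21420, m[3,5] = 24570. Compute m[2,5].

m[2,5] = min over k∈[2,4] of m[2,k]+m[k+1,5]+p_{1}·p_k·p_{5}.
k=2: 0 + 24570 + 68·8·78 = 67002; k=3: 3808 + 20202 + 68·7·78 = 61138; k=4: 21420 + 0 + 68·37·78 = 217668.
Minimum: 61138 at k=3.

61138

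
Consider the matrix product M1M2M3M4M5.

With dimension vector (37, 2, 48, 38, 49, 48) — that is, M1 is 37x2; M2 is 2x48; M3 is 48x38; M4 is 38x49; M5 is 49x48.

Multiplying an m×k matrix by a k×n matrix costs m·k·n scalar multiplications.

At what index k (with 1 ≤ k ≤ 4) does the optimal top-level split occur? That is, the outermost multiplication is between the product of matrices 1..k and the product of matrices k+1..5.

Adjacent pairs: M1M2 = 37·2·48 = 3552; M2M3 = 2·48·38 = 3648; M3M4 = 48·38·49 = 89376; M4M5 = 38·49·48 = 89376.
Length 3: M1..M3: k=1: 0+3648+37·2·38=6460; k=2: 3552+0+37·48·38=71040 → min 6460 | M2..M4: k=2: 0+89376+2·48·49=94080; k=3: 3648+0+2·38·49=7372 → min 7372 | M3..M5: k=3: 0+89376+48·38·48=176928; k=4: 89376+0+48·49·48=202272 → min 176928.
Length 4: M1..M4: k=1: 0+7372+37·2·49=10998; k=2: 3552+89376+37·48·49=179952; k=3: 6460+0+37·38·49=75354 → min 10998 | M2..M5: k=2: 0+176928+2·48·48=181536; k=3: 3648+89376+2·38·48=96672; k=4: 7372+0+2·49·48=12076 → min 12076.
Top-level splits: k=1: (M1..M1)·(M2..M5) → 0+12076+37·2·48 = 15628; k=2: (M1..M2)·(M3..M5) → 3552+176928+37·48·48 = 265728; k=3: (M1..M3)·(M4..M5) → 6460+89376+37·38·48 = 163324; k=4: (M1..M4)·(M5..M5) → 10998+0+37·49·48 = 98022.
Best split is after M1, i.e. k = 1.

1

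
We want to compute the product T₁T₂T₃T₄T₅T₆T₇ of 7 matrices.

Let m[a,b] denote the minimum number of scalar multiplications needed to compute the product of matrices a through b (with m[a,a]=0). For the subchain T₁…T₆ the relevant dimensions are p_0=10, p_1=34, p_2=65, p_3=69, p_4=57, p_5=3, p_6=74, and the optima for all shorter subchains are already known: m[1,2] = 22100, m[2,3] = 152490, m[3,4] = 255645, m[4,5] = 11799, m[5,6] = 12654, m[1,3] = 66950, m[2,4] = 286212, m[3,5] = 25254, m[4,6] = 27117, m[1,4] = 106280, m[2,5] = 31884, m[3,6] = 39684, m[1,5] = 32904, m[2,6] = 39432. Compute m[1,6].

m[1,6] = min over k∈[1,5] of m[1,k]+m[k+1,6]+p_{0}·p_k·p_{6}.
k=1: 0 + 39432 + 10·34·74 = 64592; k=2: 22100 + 39684 + 10·65·74 = 109884; k=3: 66950 + 27117 + 10·69·74 = 145127; k=4: 106280 + 12654 + 10·57·74 = 161114; k=5: 32904 + 0 + 10·3·74 = 35124.
Minimum: 35124 at k=5.

35124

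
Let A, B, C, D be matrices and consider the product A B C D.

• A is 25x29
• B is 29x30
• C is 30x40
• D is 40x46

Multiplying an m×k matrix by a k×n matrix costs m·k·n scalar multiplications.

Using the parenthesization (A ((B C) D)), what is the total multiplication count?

(B C): 29×30 by 30×40 → 29×40, cost 29·30·40 = 34800
((B C) D): 29×40 by 40×46 → 29×46, cost 29·40·46 = 53360; cumulative 88160
(A ((B C) D)): 25×29 by 29×46 → 25×46, cost 25·29·46 = 33350; cumulative 121510
Total: 121510 scalar multiplications.

121510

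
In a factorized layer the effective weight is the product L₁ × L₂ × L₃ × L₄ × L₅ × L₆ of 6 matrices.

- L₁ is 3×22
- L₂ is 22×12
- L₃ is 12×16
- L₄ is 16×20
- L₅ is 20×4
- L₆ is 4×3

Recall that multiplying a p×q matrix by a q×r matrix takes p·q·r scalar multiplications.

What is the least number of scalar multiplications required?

Adjacent pairs: L₁L₂ = 3·22·12 = 792; L₂L₃ = 22·12·16 = 4224; L₃L₄ = 12·16·20 = 3840; L₄L₅ = 16·20·4 = 1280; L₅L₆ = 20·4·3 = 240.
Length 3: L₁..L₃: k=1: 0+4224+3·22·16=5280; k=2: 792+0+3·12·16=1368 → min 1368 | L₂..L₄: k=2: 0+3840+22·12·20=9120; k=3: 4224+0+22·16·20=11264 → min 9120 | L₃..L₅: k=3: 0+1280+12·16·4=2048; k=4: 3840+0+12·20·4=4800 → min 2048 | L₄..L₆: k=4: 0+240+16·20·3=1200; k=5: 1280+0+16·4·3=1472 → min 1200.
Length 4: L₁..L₄: k=1: 0+9120+3·22·20=10440; k=2: 792+3840+3·12·20=5352; k=3: 1368+0+3·16·20=2328 → min 2328 | L₂..L₅: k=2: 0+2048+22·12·4=3104; k=3: 4224+1280+22·16·4=6912; k=4: 9120+0+22·20·4=10880 → min 3104 | L₃..L₆: k=3: 0+1200+12·16·3=1776; k=4: 3840+240+12·20·3=4800; k=5: 2048+0+12·4·3=2192 → min 1776.
Length 5: L₁..L₅: k=1: 0+3104+3·22·4=3368; k=2: 792+2048+3·12·4=2984; k=3: 1368+1280+3·16·4=2840; k=4: 2328+0+3·20·4=2568 → min 2568 | L₂..L₆: k=2: 0+1776+22·12·3=2568; k=3: 4224+1200+22·16·3=6480; k=4: 9120+240+22·20·3=10680; k=5: 3104+0+22·4·3=3368 → min 2568.
Length 6: L₁..L₆: k=1: 0+2568+3·22·3=2766; k=2: 792+1776+3·12·3=2676; k=3: 1368+1200+3·16·3=2712; k=4: 2328+240+3·20·3=2748; k=5: 2568+0+3·4·3=2604 → min 2604.
Optimal order: (((((L₁ × L₂) × L₃) × L₄) × L₅) × L₆) with cost 2604.

2604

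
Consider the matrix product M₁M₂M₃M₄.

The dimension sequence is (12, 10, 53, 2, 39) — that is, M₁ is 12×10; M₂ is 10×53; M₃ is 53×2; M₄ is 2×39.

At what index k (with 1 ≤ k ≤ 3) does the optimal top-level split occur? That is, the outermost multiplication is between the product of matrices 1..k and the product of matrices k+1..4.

3

Adjacent pairs: M₁M₂ = 12·10·53 = 6360; M₂M₃ = 10·53·2 = 1060; M₃M₄ = 53·2·39 = 4134.
Length 3: M₁..M₃: k=1: 0+1060+12·10·2=1300; k=2: 6360+0+12·53·2=7632 → min 1300 | M₂..M₄: k=2: 0+4134+10·53·39=24804; k=3: 1060+0+10·2·39=1840 → min 1840.
Top-level splits: k=1: (M₁..M₁)·(M₂..M₄) → 0+1840+12·10·39 = 6520; k=2: (M₁..M₂)·(M₃..M₄) → 6360+4134+12·53·39 = 35298; k=3: (M₁..M₃)·(M₄..M₄) → 1300+0+12·2·39 = 2236.
Best split is after M₃, i.e. k = 3.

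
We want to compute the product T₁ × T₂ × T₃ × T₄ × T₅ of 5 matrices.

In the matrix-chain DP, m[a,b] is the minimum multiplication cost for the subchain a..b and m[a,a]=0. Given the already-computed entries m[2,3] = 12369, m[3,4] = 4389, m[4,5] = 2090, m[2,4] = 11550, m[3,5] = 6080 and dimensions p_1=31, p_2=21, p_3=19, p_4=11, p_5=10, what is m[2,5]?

12590

m[2,5] = min over k∈[2,4] of m[2,k]+m[k+1,5]+p_{1}·p_k·p_{5}.
k=2: 0 + 6080 + 31·21·10 = 12590; k=3: 12369 + 2090 + 31·19·10 = 20349; k=4: 11550 + 0 + 31·11·10 = 14960.
Minimum: 12590 at k=2.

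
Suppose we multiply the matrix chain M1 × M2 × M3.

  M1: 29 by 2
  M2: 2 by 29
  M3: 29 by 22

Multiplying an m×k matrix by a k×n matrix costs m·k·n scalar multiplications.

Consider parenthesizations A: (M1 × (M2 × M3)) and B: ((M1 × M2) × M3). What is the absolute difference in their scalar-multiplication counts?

Order A = (M1 × (M2 × M3)): (M2 × M3): 2×29 by 29×22 → 2×22, cost 2·29·22 = 1276; (M1 × (M2 × M3)): 29×2 by 2×22 → 29×22, cost 29·2·22 = 1276; cumulative 2552. Total 2552.
Order B = ((M1 × M2) × M3): (M1 × M2): 29×2 by 2×29 → 29×29, cost 29·2·29 = 1682; ((M1 × M2) × M3): 29×29 by 29×22 → 29×22, cost 29·29·22 = 18502; cumulative 20184. Total 20184.
Difference: |2552 − 20184| = 17632.

17632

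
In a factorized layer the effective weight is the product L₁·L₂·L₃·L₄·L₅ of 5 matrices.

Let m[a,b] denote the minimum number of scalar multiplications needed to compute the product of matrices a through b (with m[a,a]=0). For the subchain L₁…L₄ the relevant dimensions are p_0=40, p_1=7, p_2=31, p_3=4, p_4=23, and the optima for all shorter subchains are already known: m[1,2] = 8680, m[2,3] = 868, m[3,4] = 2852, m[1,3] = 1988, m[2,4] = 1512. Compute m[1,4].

m[1,4] = min over k∈[1,3] of m[1,k]+m[k+1,4]+p_{0}·p_k·p_{4}.
k=1: 0 + 1512 + 40·7·23 = 7952; k=2: 8680 + 2852 + 40·31·23 = 40052; k=3: 1988 + 0 + 40·4·23 = 5668.
Minimum: 5668 at k=3.

5668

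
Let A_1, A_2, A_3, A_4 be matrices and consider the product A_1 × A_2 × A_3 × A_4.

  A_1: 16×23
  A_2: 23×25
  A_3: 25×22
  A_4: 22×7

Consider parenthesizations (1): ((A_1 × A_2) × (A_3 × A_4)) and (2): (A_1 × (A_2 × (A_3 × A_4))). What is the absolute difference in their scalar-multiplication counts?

Order (1) = ((A_1 × A_2) × (A_3 × A_4)): (A_1 × A_2): 16×23 by 23×25 → 16×25, cost 16·23·25 = 9200; (A_3 × A_4): 25×22 by 22×7 → 25×7, cost 25·22·7 = 3850; ((A_1 × A_2) × (A_3 × A_4)): 16×25 by 25×7 → 16×7, cost 16·25·7 = 2800; cumulative 15850. Total 15850.
Order (2) = (A_1 × (A_2 × (A_3 × A_4))): (A_3 × A_4): 25×22 by 22×7 → 25×7, cost 25·22·7 = 3850; (A_2 × (A_3 × A_4)): 23×25 by 25×7 → 23×7, cost 23·25·7 = 4025; cumulative 7875; (A_1 × (A_2 × (A_3 × A_4))): 16×23 by 23×7 → 16×7, cost 16·23·7 = 2576; cumulative 10451. Total 10451.
Difference: |15850 − 10451| = 5399.

5399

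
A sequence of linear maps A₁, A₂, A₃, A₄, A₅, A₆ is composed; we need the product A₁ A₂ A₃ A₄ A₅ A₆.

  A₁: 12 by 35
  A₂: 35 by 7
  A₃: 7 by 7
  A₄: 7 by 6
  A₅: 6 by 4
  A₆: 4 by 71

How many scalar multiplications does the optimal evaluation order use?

6432

Adjacent pairs: A₁A₂ = 12·35·7 = 2940; A₂A₃ = 35·7·7 = 1715; A₃A₄ = 7·7·6 = 294; A₄A₅ = 7·6·4 = 168; A₅A₆ = 6·4·71 = 1704.
Length 3: A₁..A₃: k=1: 0+1715+12·35·7=4655; k=2: 2940+0+12·7·7=3528 → min 3528 | A₂..A₄: k=2: 0+294+35·7·6=1764; k=3: 1715+0+35·7·6=3185 → min 1764 | A₃..A₅: k=3: 0+168+7·7·4=364; k=4: 294+0+7·6·4=462 → min 364 | A₄..A₆: k=4: 0+1704+7·6·71=4686; k=5: 168+0+7·4·71=2156 → min 2156.
Length 4: A₁..A₄: k=1: 0+1764+12·35·6=4284; k=2: 2940+294+12·7·6=3738; k=3: 3528+0+12·7·6=4032 → min 3738 | A₂..A₅: k=2: 0+364+35·7·4=1344; k=3: 1715+168+35·7·4=2863; k=4: 1764+0+35·6·4=2604 → min 1344 | A₃..A₆: k=3: 0+2156+7·7·71=5635; k=4: 294+1704+7·6·71=4980; k=5: 364+0+7·4·71=2352 → min 2352.
Length 5: A₁..A₅: k=1: 0+1344+12·35·4=3024; k=2: 2940+364+12·7·4=3640; k=3: 3528+168+12·7·4=4032; k=4: 3738+0+12·6·4=4026 → min 3024 | A₂..A₆: k=2: 0+2352+35·7·71=19747; k=3: 1715+2156+35·7·71=21266; k=4: 1764+1704+35·6·71=18378; k=5: 1344+0+35·4·71=11284 → min 11284.
Length 6: A₁..A₆: k=1: 0+11284+12·35·71=41104; k=2: 2940+2352+12·7·71=11256; k=3: 3528+2156+12·7·71=11648; k=4: 3738+1704+12·6·71=10554; k=5: 3024+0+12·4·71=6432 → min 6432.
Optimal order: ((A₁ (A₂ (A₃ (A₄ A₅)))) A₆) with cost 6432.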